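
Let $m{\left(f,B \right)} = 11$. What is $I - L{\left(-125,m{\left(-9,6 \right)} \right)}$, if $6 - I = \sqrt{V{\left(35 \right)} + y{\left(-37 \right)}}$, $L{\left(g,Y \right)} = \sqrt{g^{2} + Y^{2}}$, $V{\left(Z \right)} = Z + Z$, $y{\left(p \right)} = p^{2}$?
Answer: $6 - \sqrt{1439} - \sqrt{15746} \approx -157.42$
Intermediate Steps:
$V{\left(Z \right)} = 2 Z$
$L{\left(g,Y \right)} = \sqrt{Y^{2} + g^{2}}$
$I = 6 - \sqrt{1439}$ ($I = 6 - \sqrt{2 \cdot 35 + \left(-37\right)^{2}} = 6 - \sqrt{70 + 1369} = 6 - \sqrt{1439} \approx -31.934$)
$I - L{\left(-125,m{\left(-9,6 \right)} \right)} = \left(6 - \sqrt{1439}\right) - \sqrt{11^{2} + \left(-125\right)^{2}} = \left(6 - \sqrt{1439}\right) - \sqrt{121 + 15625} = \left(6 - \sqrt{1439}\right) - \sqrt{15746} = 6 - \sqrt{1439} - \sqrt{15746}$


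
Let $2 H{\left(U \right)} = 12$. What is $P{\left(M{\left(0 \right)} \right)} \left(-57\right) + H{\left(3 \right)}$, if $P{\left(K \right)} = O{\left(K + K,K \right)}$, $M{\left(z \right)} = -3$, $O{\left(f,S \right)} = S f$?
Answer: $-1020$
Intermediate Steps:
$H{\left(U \right)} = 6$ ($H{\left(U \right)} = \frac{1}{2} \cdot 12 = 6$)
$P{\left(K \right)} = 2 K^{2}$ ($P{\left(K \right)} = K \left(K + K\right) = K 2 K = 2 K^{2}$)
$P{\left(M{\left(0 \right)} \right)} \left(-57\right) + H{\left(3 \right)} = 2 \left(-3\right)^{2} \left(-57\right) + 6 = 2 \cdot 9 \left(-57\right) + 6 = 18 \left(-57\right) + 6 = -1026 + 6 = -1020$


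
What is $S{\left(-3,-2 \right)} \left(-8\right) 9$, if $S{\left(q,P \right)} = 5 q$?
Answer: $1080$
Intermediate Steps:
$S{\left(-3,-2 \right)} \left(-8\right) 9 = 5 \left(-3\right) \left(-8\right) 9 = \left(-15\right) \left(-8\right) 9 = 120 \cdot 9 = 1080$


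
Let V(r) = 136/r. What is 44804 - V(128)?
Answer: 716847/16 ≈ 44803.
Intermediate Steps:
44804 - V(128) = 44804 - 136/128 = 44804 - 1*17/16 = 44804 - 17/16 = 716847/16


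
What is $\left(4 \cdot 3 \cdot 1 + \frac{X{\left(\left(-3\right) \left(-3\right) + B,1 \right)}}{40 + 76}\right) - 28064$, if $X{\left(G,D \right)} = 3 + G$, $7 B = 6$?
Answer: $- \frac{11389067}{406} \approx -28052.0$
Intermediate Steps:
$B = \frac{6}{7}$ ($B = \frac{1}{7} \cdot 6 = \frac{6}{7} \approx 0.85714$)
$\left(4 \cdot 3 \cdot 1 + \frac{X{\left(\left(-3\right) \left(-3\right) + B,1 \right)}}{40 + 76}\right) - 28064 = \left(4 \cdot 3 \cdot 1 + \frac{3 + \left(\left(-3\right) \left(-3\right) + \frac{6}{7}\right)}{40 + 76}\right) - 28064 = \left(12 \cdot 1 + \frac{3 + \left(9 + \frac{6}{7}\right)}{116}\right) - 28064 = \left(12 + \left(3 + \frac{69}{7}\right) \frac{1}{116}\right) - 28064 = \left(12 + \frac{90}{7} \cdot \frac{1}{116}\right) - 28064 = \left(12 + \frac{45}{406}\right) - 28064 = \frac{4917}{406} - 28064 = - \frac{11389067}{406}$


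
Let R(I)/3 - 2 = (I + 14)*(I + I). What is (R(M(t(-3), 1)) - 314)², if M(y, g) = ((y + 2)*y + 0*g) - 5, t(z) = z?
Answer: 204304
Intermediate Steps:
M(y, g) = -5 + y*(2 + y) (M(y, g) = ((2 + y)*y + 0) - 5 = (y*(2 + y) + 0) - 5 = y*(2 + y) - 5 = -5 + y*(2 + y))
R(I) = 6 + 6*I*(14 + I) (R(I) = 6 + 3*((I + 14)*(I + I)) = 6 + 3*((14 + I)*(2*I)) = 6 + 3*(2*I*(14 + I)) = 6 + 6*I*(14 + I))
(R(M(t(-3), 1)) - 314)² = ((6 + 6*(-5 + (-3)² + 2*(-3))² + 84*(-5 + (-3)² + 2*(-3))) - 314)² = ((6 + 6*(-5 + 9 - 6)² + 84*(-5 + 9 - 6)) - 314)² = ((6 + 6*(-2)² + 84*(-2)) - 314)² = ((6 + 6*4 - 168) - 314)² = ((6 + 24 - 168) - 314)² = (-138 - 314)² = (-452)² = 204304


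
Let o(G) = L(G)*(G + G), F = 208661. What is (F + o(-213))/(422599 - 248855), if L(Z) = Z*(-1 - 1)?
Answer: 27185/173744 ≈ 0.15647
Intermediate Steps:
L(Z) = -2*Z (L(Z) = Z*(-2) = -2*Z)
o(G) = -4*G² (o(G) = (-2*G)*(G + G) = (-2*G)*(2*G) = -4*G²)
(F + o(-213))/(422599 - 248855) = (208661 - 4*(-213)²)/(422599 - 248855) = (208661 - 4*45369)/173744 = (208661 - 181476)*(1/173744) = 27185*(1/173744) = 27185/173744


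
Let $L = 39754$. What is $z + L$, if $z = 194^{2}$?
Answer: $77390$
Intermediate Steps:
$z = 37636$
$z + L = 37636 + 39754 = 77390$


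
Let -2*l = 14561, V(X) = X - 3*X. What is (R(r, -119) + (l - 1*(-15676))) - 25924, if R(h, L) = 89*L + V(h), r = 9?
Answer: -56275/2 ≈ -28138.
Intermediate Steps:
V(X) = -2*X
l = -14561/2 (l = -½*14561 = -14561/2 ≈ -7280.5)
R(h, L) = -2*h + 89*L (R(h, L) = 89*L - 2*h = -2*h + 89*L)
(R(r, -119) + (l - 1*(-15676))) - 25924 = ((-2*9 + 89*(-119)) + (-14561/2 - 1*(-15676))) - 25924 = ((-18 - 10591) + (-14561/2 + 15676)) - 25924 = (-10609 + 16791/2) - 25924 = -4427/2 - 25924 = -56275/2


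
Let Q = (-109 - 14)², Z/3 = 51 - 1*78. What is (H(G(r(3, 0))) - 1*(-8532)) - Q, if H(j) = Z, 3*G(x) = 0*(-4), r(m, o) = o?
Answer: -6678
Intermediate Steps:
G(x) = 0 (G(x) = (0*(-4))/3 = (⅓)*0 = 0)
Z = -81 (Z = 3*(51 - 1*78) = 3*(51 - 78) = 3*(-27) = -81)
H(j) = -81
Q = 15129 (Q = (-123)² = 15129)
(H(G(r(3, 0))) - 1*(-8532)) - Q = (-81 - 1*(-8532)) - 1*15129 = (-81 + 8532) - 15129 = 8451 - 15129 = -6678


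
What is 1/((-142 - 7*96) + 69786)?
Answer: 1/68972 ≈ 1.4499e-5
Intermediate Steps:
1/((-142 - 7*96) + 69786) = 1/((-142 - 672) + 69786) = 1/(-814 + 69786) = 1/68972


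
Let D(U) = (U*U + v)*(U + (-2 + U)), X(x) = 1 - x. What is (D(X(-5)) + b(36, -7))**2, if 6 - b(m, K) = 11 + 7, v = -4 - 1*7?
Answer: 56644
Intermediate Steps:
v = -11 (v = -4 - 7 = -11)
b(m, K) = -12 (b(m, K) = 6 - (11 + 7) = 6 - 1*18 = 6 - 18 = -12)
D(U) = (-11 + U**2)*(-2 + 2*U) (D(U) = (U*U - 11)*(U + (-2 + U)) = (U**2 - 11)*(-2 + 2*U) = (-11 + U**2)*(-2 + 2*U))
(D(X(-5)) + b(36, -7))**2 = ((22 - 22*(1 - 1*(-5)) - 2*(1 - 1*(-5))**2 + 2*(1 - 1*(-5))**3) - 12)**2 = ((22 - 22*(1 + 5) - 2*(1 + 5)**2 + 2*(1 + 5)**3) - 12)**2 = ((22 - 22*6 - 2*6**2 + 2*6**3) - 12)**2 = ((22 - 132 - 2*36 + 2*216) - 12)**2 = ((22 - 132 - 72 + 432) - 12)**2 = (250 - 12)**2 = 238**2 = 56644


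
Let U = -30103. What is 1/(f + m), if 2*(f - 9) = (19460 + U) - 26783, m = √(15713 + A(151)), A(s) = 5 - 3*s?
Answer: -18704/349824351 - √15265/349824351 ≈ -5.3820e-5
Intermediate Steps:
m = √15265 (m = √(15713 + (5 - 3*151)) = √(15713 + (5 - 453)) = √(15713 - 448) = √15265 ≈ 123.55)
f = -18704 (f = 9 + ((19460 - 30103) - 26783)/2 = 9 + (-10643 - 26783)/2 = 9 + (½)*(-37426) = 9 - 18713 = -18704)
1/(f + m) = 1/(-18704 + √15265)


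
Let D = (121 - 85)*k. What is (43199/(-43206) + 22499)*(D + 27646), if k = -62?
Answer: 12351821496665/21603 ≈ 5.7176e+8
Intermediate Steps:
D = -2232 (D = (121 - 85)*(-62) = 36*(-62) = -2232)
(43199/(-43206) + 22499)*(D + 27646) = (43199/(-43206) + 22499)*(-2232 + 27646) = (43199*(-1/43206) + 22499)*25414 = (-43199/43206 + 22499)*25414 = (972048595/43206)*25414 = 12351821496665/21603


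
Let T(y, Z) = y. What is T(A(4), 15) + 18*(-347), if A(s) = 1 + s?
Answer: -6241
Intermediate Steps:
T(A(4), 15) + 18*(-347) = (1 + 4) + 18*(-347) = 5 - 6246 = -6241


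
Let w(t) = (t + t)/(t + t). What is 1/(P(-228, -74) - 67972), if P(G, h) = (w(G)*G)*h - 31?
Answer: -1/51131 ≈ -1.9558e-5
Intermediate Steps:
w(t) = 1 (w(t) = (2*t)/((2*t)) = (2*t)*(1/(2*t)) = 1)
P(G, h) = -31 + G*h (P(G, h) = (1*G)*h - 31 = G*h - 31 = -31 + G*h)
1/(P(-228, -74) - 67972) = 1/((-31 - 228*(-74)) - 67972) = 1/((-31 + 16872) - 67972) = 1/(16841 - 67972) = 1/(-51131) = -1/51131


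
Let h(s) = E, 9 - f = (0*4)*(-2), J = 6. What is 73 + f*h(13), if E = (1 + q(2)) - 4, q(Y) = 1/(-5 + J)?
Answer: 55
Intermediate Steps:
q(Y) = 1 (q(Y) = 1/(-5 + 6) = 1/1 = 1)
f = 9 (f = 9 - 0*4*(-2) = 9 - 0*(-2) = 9 - 1*0 = 9 + 0 = 9)
E = -2 (E = (1 + 1) - 4 = 2 - 4 = -2)
h(s) = -2
73 + f*h(13) = 73 + 9*(-2) = 73 - 18 = 55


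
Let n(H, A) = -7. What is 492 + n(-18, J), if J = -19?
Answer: 485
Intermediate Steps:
492 + n(-18, J) = 492 - 7 = 485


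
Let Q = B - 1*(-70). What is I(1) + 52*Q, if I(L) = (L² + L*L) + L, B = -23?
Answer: 2447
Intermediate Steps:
I(L) = L + 2*L² (I(L) = (L² + L²) + L = 2*L² + L = L + 2*L²)
Q = 47 (Q = -23 - 1*(-70) = -23 + 70 = 47)
I(1) + 52*Q = 1*(1 + 2*1) + 52*47 = 1*(1 + 2) + 2444 = 1*3 + 2444 = 3 + 2444 = 2447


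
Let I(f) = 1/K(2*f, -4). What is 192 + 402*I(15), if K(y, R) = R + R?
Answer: 567/4 ≈ 141.75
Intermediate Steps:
K(y, R) = 2*R
I(f) = -⅛ (I(f) = 1/(2*(-4)) = 1/(-8) = -⅛)
192 + 402*I(15) = 192 + 402*(-⅛) = 192 - 201/4 = 567/4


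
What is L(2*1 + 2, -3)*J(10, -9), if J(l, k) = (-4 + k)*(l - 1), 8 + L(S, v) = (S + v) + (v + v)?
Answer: 1521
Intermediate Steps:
L(S, v) = -8 + S + 3*v (L(S, v) = -8 + ((S + v) + (v + v)) = -8 + ((S + v) + 2*v) = -8 + (S + 3*v) = -8 + S + 3*v)
J(l, k) = (-1 + l)*(-4 + k) (J(l, k) = (-4 + k)*(-1 + l) = (-1 + l)*(-4 + k))
L(2*1 + 2, -3)*J(10, -9) = (-8 + (2*1 + 2) + 3*(-3))*(4 - 1*(-9) - 4*10 - 9*10) = (-8 + (2 + 2) - 9)*(4 + 9 - 40 - 90) = (-8 + 4 - 9)*(-117) = -13*(-117) = 1521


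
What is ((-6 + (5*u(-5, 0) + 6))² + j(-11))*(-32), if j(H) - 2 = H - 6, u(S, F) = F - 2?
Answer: -2720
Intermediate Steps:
u(S, F) = -2 + F
j(H) = -4 + H (j(H) = 2 + (H - 6) = 2 + (-6 + H) = -4 + H)
((-6 + (5*u(-5, 0) + 6))² + j(-11))*(-32) = ((-6 + (5*(-2 + 0) + 6))² + (-4 - 11))*(-32) = ((-6 + (5*(-2) + 6))² - 15)*(-32) = ((-6 + (-10 + 6))² - 15)*(-32) = ((-6 - 4)² - 15)*(-32) = ((-10)² - 15)*(-32) = (100 - 15)*(-32) = 85*(-32) = -2720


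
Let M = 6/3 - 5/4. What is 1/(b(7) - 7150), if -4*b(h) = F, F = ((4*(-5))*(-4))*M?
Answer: -1/7165 ≈ -0.00013957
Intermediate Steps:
M = ¾ (M = 6*(⅓) - 5*¼ = 2 - 5/4 = ¾ ≈ 0.75000)
F = 60 (F = ((4*(-5))*(-4))*(¾) = -20*(-4)*(¾) = 80*(¾) = 60)
b(h) = -15 (b(h) = -¼*60 = -15)
1/(b(7) - 7150) = 1/(-15 - 7150) = 1/(-7165) = -1/7165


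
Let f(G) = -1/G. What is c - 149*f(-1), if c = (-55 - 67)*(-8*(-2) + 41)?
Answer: -7103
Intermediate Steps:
c = -6954 (c = -122*(16 + 41) = -122*57 = -6954)
c - 149*f(-1) = -6954 - (-149)/(-1) = -6954 - (-149)*(-1) = -6954 - 149*1 = -6954 - 149 = -7103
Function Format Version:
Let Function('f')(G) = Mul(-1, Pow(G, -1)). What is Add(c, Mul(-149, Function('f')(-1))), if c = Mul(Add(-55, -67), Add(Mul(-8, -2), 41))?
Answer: -7103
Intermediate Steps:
c = -6954 (c = Mul(-122, Add(16, 41)) = Mul(-122, 57) = -6954)
Add(c, Mul(-149, Function('f')(-1))) = Add(-6954, Mul(-149, Mul(-1, Pow(-1, -1)))) = Add(-6954, Mul(-149, Mul(-1, -1))) = Add(-6954, Mul(-149, 1)) = Add(-6954, -149) = -7103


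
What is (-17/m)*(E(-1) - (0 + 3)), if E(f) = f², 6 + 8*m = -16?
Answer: -136/11 ≈ -12.364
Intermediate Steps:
m = -11/4 (m = -¾ + (⅛)*(-16) = -¾ - 2 = -11/4 ≈ -2.7500)
(-17/m)*(E(-1) - (0 + 3)) = (-17/(-11/4))*((-1)² - (0 + 3)) = (-4/11*(-17))*(1 - 3) = 68*(1 - 1*3)/11 = 68*(1 - 3)/11 = (68/11)*(-2) = -136/11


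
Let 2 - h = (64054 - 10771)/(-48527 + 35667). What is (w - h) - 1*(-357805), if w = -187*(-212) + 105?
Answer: 5112465437/12860 ≈ 3.9755e+5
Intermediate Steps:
w = 39749 (w = 39644 + 105 = 39749)
h = 79003/12860 (h = 2 - (64054 - 10771)/(-48527 + 35667) = 2 - 53283/(-12860) = 2 - 53283*(-1)/12860 = 2 - 1*(-53283/12860) = 2 + 53283/12860 = 79003/12860 ≈ 6.1433)
(w - h) - 1*(-357805) = (39749 - 1*79003/12860) - 1*(-357805) = (39749 - 79003/12860) + 357805 = 511093137/12860 + 357805 = 5112465437/12860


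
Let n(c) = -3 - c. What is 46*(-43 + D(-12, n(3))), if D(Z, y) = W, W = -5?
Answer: -2208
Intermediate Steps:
D(Z, y) = -5
46*(-43 + D(-12, n(3))) = 46*(-43 - 5) = 46*(-48) = -2208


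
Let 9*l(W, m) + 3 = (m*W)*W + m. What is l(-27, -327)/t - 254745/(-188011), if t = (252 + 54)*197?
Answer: 31109390989/34001037306 ≈ 0.91495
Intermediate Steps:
l(W, m) = -⅓ + m/9 + m*W²/9 (l(W, m) = -⅓ + ((m*W)*W + m)/9 = -⅓ + ((W*m)*W + m)/9 = -⅓ + (m*W² + m)/9 = -⅓ + (m + m*W²)/9 = -⅓ + (m/9 + m*W²/9) = -⅓ + m/9 + m*W²/9)
t = 60282 (t = 306*197 = 60282)
l(-27, -327)/t - 254745/(-188011) = (-⅓ + (⅑)*(-327) + (⅑)*(-327)*(-27)²)/60282 - 254745/(-188011) = (-⅓ - 109/3 + (⅑)*(-327)*729)*(1/60282) - 254745*(-1/188011) = (-⅓ - 109/3 - 26487)*(1/60282) + 254745/188011 = -79571/3*1/60282 + 254745/188011 = -79571/180846 + 254745/188011 = 31109390989/34001037306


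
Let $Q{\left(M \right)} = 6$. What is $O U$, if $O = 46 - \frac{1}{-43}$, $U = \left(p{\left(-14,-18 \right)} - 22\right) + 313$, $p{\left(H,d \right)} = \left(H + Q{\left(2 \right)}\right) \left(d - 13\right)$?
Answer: $\frac{1066681}{43} \approx 24807.0$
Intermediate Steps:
$p{\left(H,d \right)} = \left(-13 + d\right) \left(6 + H\right)$ ($p{\left(H,d \right)} = \left(H + 6\right) \left(d - 13\right) = \left(6 + H\right) \left(-13 + d\right) = \left(-13 + d\right) \left(6 + H\right)$)
$U = 539$ ($U = \left(\left(-78 - -182 + 6 \left(-18\right) - -252\right) - 22\right) + 313 = \left(\left(-78 + 182 - 108 + 252\right) - 22\right) + 313 = \left(248 - 22\right) + 313 = 226 + 313 = 539$)
$O = \frac{1979}{43}$ ($O = 46 - - \frac{1}{43} = 46 + \frac{1}{43} = \frac{1979}{43} \approx 46.023$)
$O U = \frac{1979}{43} \cdot 539 = \frac{1066681}{43}$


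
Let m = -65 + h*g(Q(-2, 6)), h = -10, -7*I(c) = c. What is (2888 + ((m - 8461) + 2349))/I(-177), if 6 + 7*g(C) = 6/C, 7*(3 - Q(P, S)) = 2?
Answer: -436717/3363 ≈ -129.86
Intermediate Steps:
I(c) = -c/7
Q(P, S) = 19/7 (Q(P, S) = 3 - ⅐*2 = 3 - 2/7 = 19/7)
g(C) = -6/7 + 6/(7*C) (g(C) = -6/7 + (6/C)/7 = -6/7 + 6/(7*C))
m = -7925/133 (m = -65 - 60*(1 - 1*19/7)/(7*19/7) = -65 - 60*7*(1 - 19/7)/(7*19) = -65 - 60*7*(-12)/(7*19*7) = -65 - 10*(-72/133) = -65 + 720/133 = -7925/133 ≈ -59.586)
(2888 + ((m - 8461) + 2349))/I(-177) = (2888 + ((-7925/133 - 8461) + 2349))/((-⅐*(-177))) = (2888 + (-1133238/133 + 2349))/(177/7) = (2888 - 820821/133)*(7/177) = -436717/133*7/177 = -436717/3363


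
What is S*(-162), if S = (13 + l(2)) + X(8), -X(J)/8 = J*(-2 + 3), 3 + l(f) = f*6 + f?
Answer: 6480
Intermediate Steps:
l(f) = -3 + 7*f (l(f) = -3 + (f*6 + f) = -3 + (6*f + f) = -3 + 7*f)
X(J) = -8*J (X(J) = -8*J*(-2 + 3) = -8*J)
S = -40 (S = (13 + (-3 + 7*2)) - 8*8 = (13 + (-3 + 14)) - 64 = (13 + 11) - 64 = 24 - 64 = -40)
S*(-162) = -40*(-162) = 6480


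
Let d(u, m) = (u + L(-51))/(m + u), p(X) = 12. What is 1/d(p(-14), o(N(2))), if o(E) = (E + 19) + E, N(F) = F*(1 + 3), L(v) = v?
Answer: -47/39 ≈ -1.2051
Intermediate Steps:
N(F) = 4*F (N(F) = F*4 = 4*F)
o(E) = 19 + 2*E (o(E) = (19 + E) + E = 19 + 2*E)
d(u, m) = (-51 + u)/(m + u) (d(u, m) = (u - 51)/(m + u) = (-51 + u)/(m + u))
1/d(p(-14), o(N(2))) = 1/((-51 + 12)/((19 + 2*(4*2)) + 12)) = 1/(-39/((19 + 2*8) + 12)) = 1/(-39/((19 + 16) + 12)) = 1/(-39/(35 + 12)) = 1/(-39/47) = -47/39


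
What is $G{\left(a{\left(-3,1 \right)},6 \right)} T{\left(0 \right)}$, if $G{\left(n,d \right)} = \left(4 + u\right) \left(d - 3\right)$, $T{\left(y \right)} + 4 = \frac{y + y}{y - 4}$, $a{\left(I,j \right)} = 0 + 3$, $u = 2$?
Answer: $-72$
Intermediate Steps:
$a{\left(I,j \right)} = 3$
$T{\left(y \right)} = -4 + \frac{2 y}{-4 + y}$ ($T{\left(y \right)} = -4 + \frac{y + y}{y - 4} = -4 + \frac{2 y}{-4 + y}$)
$G{\left(n,d \right)} = -18 + 6 d$ ($G{\left(n,d \right)} = \left(4 + 2\right) \left(d - 3\right) = 6 \left(-3 + d\right) = -18 + 6 d$)
$G{\left(a{\left(-3,1 \right)},6 \right)} T{\left(0 \right)} = \left(-18 + 6 \cdot 6\right) \frac{2 \left(8 - 0\right)}{-4 + 0} = \left(-18 + 36\right) \frac{2 \left(8 + 0\right)}{-4} = 18 \cdot 2 \left(- \frac{1}{4}\right) 8 = 18 \left(-4\right) = -72$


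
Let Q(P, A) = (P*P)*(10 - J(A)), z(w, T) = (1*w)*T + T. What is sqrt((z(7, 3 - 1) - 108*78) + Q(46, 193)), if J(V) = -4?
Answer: 4*sqrt(1326) ≈ 145.66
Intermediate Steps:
z(w, T) = T + T*w (z(w, T) = w*T + T = T*w + T = T + T*w)
Q(P, A) = 14*P**2 (Q(P, A) = (P*P)*(10 - 1*(-4)) = P**2*(10 + 4) = P**2*14 = 14*P**2)
sqrt((z(7, 3 - 1) - 108*78) + Q(46, 193)) = sqrt(((3 - 1)*(1 + 7) - 108*78) + 14*46**2) = sqrt((2*8 - 8424) + 14*2116) = sqrt((16 - 8424) + 29624) = sqrt(-8408 + 29624) = sqrt(21216) = 4*sqrt(1326)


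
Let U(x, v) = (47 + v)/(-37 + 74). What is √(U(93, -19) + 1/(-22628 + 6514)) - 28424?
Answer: -28424 + √268986731790/596218 ≈ -28423.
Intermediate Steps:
U(x, v) = 47/37 + v/37 (U(x, v) = (47 + v)/37 = (47 + v)*(1/37) = 47/37 + v/37)
√(U(93, -19) + 1/(-22628 + 6514)) - 28424 = √((47/37 + (1/37)*(-19)) + 1/(-22628 + 6514)) - 28424 = √((47/37 - 19/37) + 1/(-16114)) - 28424 = √(28/37 - 1/16114) - 28424 = √(451155/596218) - 28424 = √268986731790/596218 - 28424 = -28424 + √268986731790/596218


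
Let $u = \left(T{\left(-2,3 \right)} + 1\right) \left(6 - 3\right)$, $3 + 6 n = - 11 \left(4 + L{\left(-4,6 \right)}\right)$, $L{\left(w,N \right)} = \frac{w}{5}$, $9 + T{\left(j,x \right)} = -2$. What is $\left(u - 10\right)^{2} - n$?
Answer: $\frac{48191}{30} \approx 1606.4$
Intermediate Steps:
$T{\left(j,x \right)} = -11$ ($T{\left(j,x \right)} = -9 - 2 = -11$)
$L{\left(w,N \right)} = \frac{w}{5}$ ($L{\left(w,N \right)} = w \frac{1}{5} = \frac{w}{5}$)
$n = - \frac{191}{30}$ ($n = - \frac{1}{2} + \frac{\left(-11\right) \left(4 + \frac{1}{5} \left(-4\right)\right)}{6} = - \frac{1}{2} + \frac{\left(-11\right) \left(4 - \frac{4}{5}\right)}{6} = - \frac{1}{2} + \frac{\left(-11\right) \frac{16}{5}}{6} = - \frac{1}{2} + \frac{1}{6} \left(- \frac{176}{5}\right) = - \frac{1}{2} - \frac{88}{15} = - \frac{191}{30} \approx -6.3667$)
$u = -30$ ($u = \left(-11 + 1\right) \left(6 - 3\right) = \left(-10\right) 3 = -30$)
$\left(u - 10\right)^{2} - n = \left(-30 - 10\right)^{2} - - \frac{191}{30} = \left(-40\right)^{2} + \frac{191}{30} = 1600 + \frac{191}{30} = \frac{48191}{30}$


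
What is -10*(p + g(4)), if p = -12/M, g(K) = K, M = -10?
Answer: -52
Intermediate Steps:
p = 6/5 (p = -12/(-10) = -12*(-1/10) = 6/5 ≈ 1.2000)
-10*(p + g(4)) = -10*(6/5 + 4) = -10*26/5 = -52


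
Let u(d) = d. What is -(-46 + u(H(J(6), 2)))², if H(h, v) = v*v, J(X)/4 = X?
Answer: -1764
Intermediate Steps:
J(X) = 4*X
H(h, v) = v²
-(-46 + u(H(J(6), 2)))² = -(-46 + 2²)² = -(-46 + 4)² = -1*(-42)² = -1*1764 = -1764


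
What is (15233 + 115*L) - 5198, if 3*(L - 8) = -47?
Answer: 27460/3 ≈ 9153.3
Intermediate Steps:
L = -23/3 (L = 8 + (1/3)*(-47) = 8 - 47/3 = -23/3 ≈ -7.6667)
(15233 + 115*L) - 5198 = (15233 + 115*(-23/3)) - 5198 = (15233 - 2645/3) - 5198 = 43054/3 - 5198 = 27460/3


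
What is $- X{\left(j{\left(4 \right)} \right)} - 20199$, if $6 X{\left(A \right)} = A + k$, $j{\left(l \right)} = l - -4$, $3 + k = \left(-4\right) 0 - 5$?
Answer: $-20199$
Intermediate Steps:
$k = -8$ ($k = -3 - 5 = -8$)
$j{\left(l \right)} = 4 + l$ ($j{\left(l \right)} = l + 4 = 4 + l$)
$X{\left(A \right)} = - \frac{4}{3} + \frac{A}{6}$ ($X{\left(A \right)} = \frac{A - 8}{6} = \frac{-8 + A}{6} = - \frac{4}{3} + \frac{A}{6}$)
$- X{\left(j{\left(4 \right)} \right)} - 20199 = - (- \frac{4}{3} + \frac{4 + 4}{6}) - 20199 = - (- \frac{4}{3} + \frac{1}{6} \cdot 8) - 20199 = - (- \frac{4}{3} + \frac{4}{3}) - 20199 = \left(-1\right) 0 - 20199 = 0 - 20199 = -20199$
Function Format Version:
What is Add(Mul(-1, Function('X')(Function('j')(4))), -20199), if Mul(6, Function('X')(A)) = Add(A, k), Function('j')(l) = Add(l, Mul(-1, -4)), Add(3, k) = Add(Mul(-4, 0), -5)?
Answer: -20199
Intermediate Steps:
k = -8 (k = Add(-3, Add(Mul(-4, 0), -5)) = Add(-3, Add(0, -5)) = Add(-3, -5) = -8)
Function('j')(l) = Add(4, l) (Function('j')(l) = Add(l, 4) = Add(4, l))
Function('X')(A) = Add(Rational(-4, 3), Mul(Rational(1, 6), A)) (Function('X')(A) = Mul(Rational(1, 6), Add(A, -8)) = Mul(Rational(1, 6), Add(-8, A)) = Add(Rational(-4, 3), Mul(Rational(1, 6), A)))
Add(Mul(-1, Function('X')(Function('j')(4))), -20199) = Add(Mul(-1, Add(Rational(-4, 3), Mul(Rational(1, 6), Add(4, 4)))), -20199) = Add(Mul(-1, Add(Rational(-4, 3), Mul(Rational(1, 6), 8))), -20199) = Add(Mul(-1, Add(Rational(-4, 3), Rational(4, 3))), -20199) = Add(Mul(-1, 0), -20199) = Add(0, -20199) = -20199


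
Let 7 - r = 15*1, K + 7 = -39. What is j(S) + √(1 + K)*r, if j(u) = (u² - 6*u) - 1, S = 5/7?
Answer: -234/49 - 24*I*√5 ≈ -4.7755 - 53.666*I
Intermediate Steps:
K = -46 (K = -7 - 39 = -46)
S = 5/7 (S = 5*(⅐) = 5/7 ≈ 0.71429)
j(u) = -1 + u² - 6*u
r = -8 (r = 7 - 15 = -8)
j(S) + √(1 + K)*r = (-1 + (5/7)² - 6*5/7) + √(1 - 46)*(-8) = (-1 + 25/49 - 30/7) + √(-45)*(-8) = -234/49 + (3*I*√5)*(-8) = -234/49 - 24*I*√5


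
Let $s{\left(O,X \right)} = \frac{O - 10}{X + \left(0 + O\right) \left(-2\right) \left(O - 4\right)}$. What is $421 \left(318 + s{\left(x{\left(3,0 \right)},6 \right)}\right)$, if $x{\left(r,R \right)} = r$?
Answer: $\frac{1603589}{12} \approx 1.3363 \cdot 10^{5}$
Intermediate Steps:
$s{\left(O,X \right)} = \frac{-10 + O}{X - 2 O \left(-4 + O\right)}$ ($s{\left(O,X \right)} = \frac{-10 + O}{X + O \left(-2\right) \left(-4 + O\right)} = \frac{-10 + O}{X + - 2 O \left(-4 + O\right)} = \frac{-10 + O}{X - 2 O \left(-4 + O\right)}$)
$421 \left(318 + s{\left(x{\left(3,0 \right)},6 \right)}\right) = 421 \left(318 + \frac{-10 + 3}{6 - 2 \cdot 3^{2} + 8 \cdot 3}\right) = 421 \left(318 + \frac{1}{6 - 18 + 24} \left(-7\right)\right) = 421 \left(318 + \frac{1}{12} \left(-7\right)\right) = 421 \left(318 - \frac{7}{12}\right) = 421 \cdot \frac{3809}{12} = \frac{1603589}{12}$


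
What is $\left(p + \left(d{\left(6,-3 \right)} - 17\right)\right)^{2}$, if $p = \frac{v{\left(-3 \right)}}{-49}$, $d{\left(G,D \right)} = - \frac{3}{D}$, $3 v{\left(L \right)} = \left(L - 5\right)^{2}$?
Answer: $\frac{5837056}{21609} \approx 270.12$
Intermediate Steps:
$v{\left(L \right)} = \frac{\left(-5 + L\right)^{2}}{3}$ ($v{\left(L \right)} = \frac{\left(L - 5\right)^{2}}{3} = \frac{\left(-5 + L\right)^{2}}{3}$)
$p = - \frac{64}{147}$ ($p = \frac{\frac{1}{3} \left(-5 - 3\right)^{2}}{-49} = \frac{\left(-8\right)^{2}}{3} \left(- \frac{1}{49}\right) = \frac{1}{3} \cdot 64 \left(- \frac{1}{49}\right) = \frac{64}{3} \left(- \frac{1}{49}\right) = - \frac{64}{147} \approx -0.43537$)
$\left(p + \left(d{\left(6,-3 \right)} - 17\right)\right)^{2} = \left(- \frac{64}{147} - \left(17 + \frac{3}{-3}\right)\right)^{2} = \left(- \frac{64}{147} - 16\right)^{2} = \left(- \frac{2416}{147}\right)^{2} = \frac{5837056}{21609}$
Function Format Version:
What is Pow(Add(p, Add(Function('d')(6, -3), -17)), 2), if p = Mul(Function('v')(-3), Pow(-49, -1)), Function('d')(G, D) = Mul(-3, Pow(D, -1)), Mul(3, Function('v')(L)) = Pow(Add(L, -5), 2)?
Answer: Rational(5837056, 21609) ≈ 270.12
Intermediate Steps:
Function('v')(L) = Mul(Rational(1, 3), Pow(Add(-5, L), 2)) (Function('v')(L) = Mul(Rational(1, 3), Pow(Add(L, -5), 2)) = Mul(Rational(1, 3), Pow(Add(-5, L), 2)))
p = Rational(-64, 147) (p = Mul(Mul(Rational(1, 3), Pow(Add(-5, -3), 2)), Pow(-49, -1)) = Mul(Mul(Rational(1, 3), Pow(-8, 2)), Rational(-1, 49)) = Mul(Mul(Rational(1, 3), 64), Rational(-1, 49)) = Mul(Rational(64, 3), Rational(-1, 49)) = Rational(-64, 147) ≈ -0.43537)
Pow(Add(p, Add(Function('d')(6, -3), -17)), 2) = Pow(Add(Rational(-64, 147), Add(Mul(-3, Pow(-3, -1)), -17)), 2) = Pow(Add(Rational(-64, 147), Add(Mul(-3, Rational(-1, 3)), -17)), 2) = Pow(Add(Rational(-64, 147), Add(1, -17)), 2) = Pow(Add(Rational(-64, 147), -16), 2) = Pow(Rational(-2416, 147), 2) = Rational(5837056, 21609)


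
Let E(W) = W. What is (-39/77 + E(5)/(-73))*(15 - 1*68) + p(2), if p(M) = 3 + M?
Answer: 199401/5621 ≈ 35.474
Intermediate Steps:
(-39/77 + E(5)/(-73))*(15 - 1*68) + p(2) = (-39/77 + 5/(-73))*(15 - 1*68) + (3 + 2) = (-39*1/77 + 5*(-1/73))*(15 - 68) + 5 = (-39/77 - 5/73)*(-53) + 5 = -3232/5621*(-53) + 5 = 171296/5621 + 5 = 199401/5621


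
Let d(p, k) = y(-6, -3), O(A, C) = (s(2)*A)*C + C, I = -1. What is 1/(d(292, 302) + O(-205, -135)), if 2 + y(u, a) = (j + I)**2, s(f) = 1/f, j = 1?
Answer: 2/27401 ≈ 7.2990e-5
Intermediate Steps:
O(A, C) = C + A*C/2 (O(A, C) = (A/2)*C + C = A*C/2 + C = C + A*C/2)
y(u, a) = -2 (y(u, a) = -2 + (1 - 1)**2 = -2 + 0**2 = -2 + 0 = -2)
d(p, k) = -2
1/(d(292, 302) + O(-205, -135)) = 1/(-2 + (1/2)*(-135)*(2 - 205)) = 1/(-2 + (1/2)*(-135)*(-203)) = 1/(-2 + 27405/2) = 1/(27401/2) = 2/27401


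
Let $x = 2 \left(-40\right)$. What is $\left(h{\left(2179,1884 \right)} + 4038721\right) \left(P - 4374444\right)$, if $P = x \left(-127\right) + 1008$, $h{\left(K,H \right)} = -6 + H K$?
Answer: $-35534305943476$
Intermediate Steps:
$x = -80$
$P = 11168$ ($P = \left(-80\right) \left(-127\right) + 1008 = 10160 + 1008 = 11168$)
$\left(h{\left(2179,1884 \right)} + 4038721\right) \left(P - 4374444\right) = \left(\left(-6 + 1884 \cdot 2179\right) + 4038721\right) \left(11168 - 4374444\right) = \left(\left(-6 + 4105236\right) + 4038721\right) \left(-4363276\right) = \left(4105230 + 4038721\right) \left(-4363276\right) = 8143951 \left(-4363276\right) = -35534305943476$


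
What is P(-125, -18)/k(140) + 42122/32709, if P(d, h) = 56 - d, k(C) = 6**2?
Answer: 2478907/392508 ≈ 6.3156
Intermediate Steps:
k(C) = 36
P(-125, -18)/k(140) + 42122/32709 = (56 - 1*(-125))/36 + 42122/32709 = (56 + 125)*(1/36) + 42122*(1/32709) = 181*(1/36) + 42122/32709 = 181/36 + 42122/32709 = 2478907/392508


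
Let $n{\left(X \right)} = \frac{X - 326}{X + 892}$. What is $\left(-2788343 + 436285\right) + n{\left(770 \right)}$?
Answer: $- \frac{651519992}{277} \approx -2.3521 \cdot 10^{6}$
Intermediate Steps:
$n{\left(X \right)} = \frac{-326 + X}{892 + X}$
$\left(-2788343 + 436285\right) + n{\left(770 \right)} = \left(-2788343 + 436285\right) + \frac{-326 + 770}{892 + 770} = -2352058 + \frac{1}{1662} \cdot 444 = -2352058 + \frac{74}{277} = - \frac{651519992}{277}$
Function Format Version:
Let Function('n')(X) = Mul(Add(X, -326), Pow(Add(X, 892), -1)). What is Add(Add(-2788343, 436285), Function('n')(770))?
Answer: Rational(-651519992, 277) ≈ -2.3521e+6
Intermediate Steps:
Function('n')(X) = Mul(Pow(Add(892, X), -1), Add(-326, X)) (Function('n')(X) = Mul(Add(-326, X), Pow(Add(892, X), -1)) = Mul(Pow(Add(892, X), -1), Add(-326, X)))
Add(Add(-2788343, 436285), Function('n')(770)) = Add(Add(-2788343, 436285), Mul(Pow(Add(892, 770), -1), Add(-326, 770))) = Add(-2352058, Mul(Pow(1662, -1), 444)) = Add(-2352058, Mul(Rational(1, 1662), 444)) = Add(-2352058, Rational(74, 277)) = Rational(-651519992, 277)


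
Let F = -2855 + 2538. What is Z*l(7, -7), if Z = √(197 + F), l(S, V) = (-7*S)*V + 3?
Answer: 692*I*√30 ≈ 3790.2*I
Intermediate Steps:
F = -317
l(S, V) = 3 - 7*S*V (l(S, V) = -7*S*V + 3 = 3 - 7*S*V)
Z = 2*I*√30 (Z = √(197 - 317) = √(-120) = 2*I*√30 ≈ 10.954*I)
Z*l(7, -7) = (2*I*√30)*(3 - 7*7*(-7)) = (2*I*√30)*(3 + 343) = (2*I*√30)*346 = 692*I*√30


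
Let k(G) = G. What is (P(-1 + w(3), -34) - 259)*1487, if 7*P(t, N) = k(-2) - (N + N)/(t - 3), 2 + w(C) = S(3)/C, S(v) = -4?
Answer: -29839629/77 ≈ -3.8753e+5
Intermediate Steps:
w(C) = -2 - 4/C
P(t, N) = -2/7 - 2*N/(7*(-3 + t)) (P(t, N) = (-2 - (N + N)/(t - 3))/7 = (-2 - 2*N/(-3 + t))/7 = -2/7 - 2*N/(7*(-3 + t)))
(P(-1 + w(3), -34) - 259)*1487 = (2*(3 - 1*(-34) - (-1 + (-2 - 4/3)))/(7*(-3 + (-1 + (-2 - 4/3)))) - 259)*1487 = (2*(3 + 34 - (-1 + (-2 - 4*⅓)))/(7*(-3 + (-1 + (-2 - 4*⅓)))) - 259)*1487 = (2*(3 + 34 - (-1 + (-2 - 4/3)))/(7*(-3 + (-1 + (-2 - 4/3)))) - 259)*1487 = (2*(3 + 34 - (-1 - 10/3))/(7*(-3 + (-1 - 10/3))) - 259)*1487 = (2*(3 + 34 - 1*(-13/3))/(7*(-3 - 13/3)) - 259)*1487 = (2*(3 + 34 + 13/3)/(7*(-22/3)) - 259)*1487 = ((2/7)*(-3/22)*(124/3) - 259)*1487 = (-124/77 - 259)*1487 = -20067/77*1487 = -29839629/77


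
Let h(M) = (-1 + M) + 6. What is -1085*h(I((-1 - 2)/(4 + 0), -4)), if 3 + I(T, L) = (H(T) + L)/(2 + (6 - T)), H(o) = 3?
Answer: -2046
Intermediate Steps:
I(T, L) = -3 + (3 + L)/(8 - T) (I(T, L) = -3 + (3 + L)/(2 + (6 - T)) = -3 + (3 + L)/(8 - T))
h(M) = 5 + M
-1085*h(I((-1 - 2)/(4 + 0), -4)) = -1085*(5 + (21 - 1*(-4) - 3*(-1 - 2)/(4 + 0))/(-8 + (-1 - 2)/(4 + 0))) = -1085*(5 + (21 + 4 - (-9)/4)/(-8 - 3/4)) = -1085*(5 + (21 + 4 - (-9)/4)/(-8 - 3*¼)) = -1085*(5 + (21 + 4 - 3*(-¾))/(-8 - ¾)) = -1085*(5 + (21 + 4 + 9/4)/(-35/4)) = -1085*(5 - 4/35*109/4) = -1085*(5 - 109/35) = -1085*66/35 = -2046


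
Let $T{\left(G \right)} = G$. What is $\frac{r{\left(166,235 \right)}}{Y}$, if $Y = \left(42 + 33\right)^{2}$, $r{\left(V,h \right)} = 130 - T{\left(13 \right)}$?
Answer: $\frac{13}{625} \approx 0.0208$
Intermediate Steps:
$r{\left(V,h \right)} = 117$ ($r{\left(V,h \right)} = 130 - 13 = 117$)
$Y = 5625$ ($Y = 75^{2} = 5625$)
$\frac{r{\left(166,235 \right)}}{Y} = \frac{117}{5625} = 117 \cdot \frac{1}{5625} = \frac{13}{625}$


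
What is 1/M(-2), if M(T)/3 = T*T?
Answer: 1/12 ≈ 0.083333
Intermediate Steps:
M(T) = 3*T**2 (M(T) = 3*(T*T) = 3*T**2)
1/M(-2) = 1/(3*(-2)**2) = 1/(3*4) = 1/12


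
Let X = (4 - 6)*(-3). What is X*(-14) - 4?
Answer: -88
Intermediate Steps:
X = 6 (X = -2*(-3) = 6)
X*(-14) - 4 = 6*(-14) - 4 = -84 - 4 = -88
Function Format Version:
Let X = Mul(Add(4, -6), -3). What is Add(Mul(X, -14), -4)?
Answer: -88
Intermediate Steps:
X = 6 (X = Mul(-2, -3) = 6)
Add(Mul(X, -14), -4) = Add(Mul(6, -14), -4) = Add(-84, -4) = -88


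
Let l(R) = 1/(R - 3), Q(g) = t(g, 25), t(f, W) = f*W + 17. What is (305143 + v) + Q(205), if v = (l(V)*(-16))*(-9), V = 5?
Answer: 310357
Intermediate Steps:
t(f, W) = 17 + W*f (t(f, W) = W*f + 17 = 17 + W*f)
Q(g) = 17 + 25*g
l(R) = 1/(-3 + R)
v = 72 (v = (-16/(-3 + 5))*(-9) = (-16/2)*(-9) = ((1/2)*(-16))*(-9) = -8*(-9) = 72)
(305143 + v) + Q(205) = (305143 + 72) + (17 + 25*205) = 305215 + (17 + 5125) = 305215 + 5142 = 310357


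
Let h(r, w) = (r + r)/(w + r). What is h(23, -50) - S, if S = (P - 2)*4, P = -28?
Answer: 3194/27 ≈ 118.30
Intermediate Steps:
h(r, w) = 2*r/(r + w) (h(r, w) = (2*r)/(r + w) = 2*r/(r + w))
S = -120 (S = (-28 - 2)*4 = -30*4 = -120)
h(23, -50) - S = 2*23/(23 - 50) - 1*(-120) = 2*23/(-27) + 120 = 2*23*(-1/27) + 120 = -46/27 + 120 = 3194/27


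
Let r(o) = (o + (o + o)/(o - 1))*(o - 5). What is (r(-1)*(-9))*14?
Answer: 0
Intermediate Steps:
r(o) = (-5 + o)*(o + 2*o/(-1 + o)) (r(o) = (o + (2*o)/(-1 + o))*(-5 + o) = (o + 2*o/(-1 + o))*(-5 + o) = (-5 + o)*(o + 2*o/(-1 + o)))
(r(-1)*(-9))*14 = (-(-5 + (-1)² - 4*(-1))/(-1 - 1)*(-9))*14 = (-1*(-5 + 1 + 4)/(-2)*(-9))*14 = (-1*(-½)*0*(-9))*14 = (0*(-9))*14 = 0*14 = 0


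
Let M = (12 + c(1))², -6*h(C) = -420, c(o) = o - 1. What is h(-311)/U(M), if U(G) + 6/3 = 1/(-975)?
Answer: -68250/1951 ≈ -34.982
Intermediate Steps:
c(o) = -1 + o
h(C) = 70 (h(C) = -⅙*(-420) = 70)
M = 144 (M = (12 + (-1 + 1))² = (12 + 0)² = 12² = 144)
U(G) = -1951/975 (U(G) = -2 + 1/(-975) = -2 - 1/975 = -1951/975)
h(-311)/U(M) = 70/(-1951/975) = 70*(-975/1951) = -68250/1951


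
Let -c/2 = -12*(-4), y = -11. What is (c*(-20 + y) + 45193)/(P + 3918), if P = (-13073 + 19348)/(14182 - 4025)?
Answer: 489252533/39801401 ≈ 12.292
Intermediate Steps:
c = -96 (c = -(-24)*(-4) = -2*48 = -96)
P = 6275/10157 ≈ 0.61780
(c*(-20 + y) + 45193)/(P + 3918) = (-96*(-20 - 11) + 45193)/(6275/10157 + 3918) = (-96*(-31) + 45193)/(39801401/10157) = (2976 + 45193)*(10157/39801401) = 48169*(10157/39801401) = 489252533/39801401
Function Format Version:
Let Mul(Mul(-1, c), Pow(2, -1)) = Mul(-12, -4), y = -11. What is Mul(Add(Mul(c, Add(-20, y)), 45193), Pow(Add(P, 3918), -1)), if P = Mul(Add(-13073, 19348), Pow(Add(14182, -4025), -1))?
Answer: Rational(489252533, 39801401) ≈ 12.292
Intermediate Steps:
c = -96 (c = Mul(-2, Mul(-12, -4)) = Mul(-2, 48) = -96)
P = Rational(6275, 10157) (P = Mul(6275, Pow(10157, -1)) = Mul(6275, Rational(1, 10157)) = Rational(6275, 10157) ≈ 0.61780)
Mul(Add(Mul(c, Add(-20, y)), 45193), Pow(Add(P, 3918), -1)) = Mul(Add(Mul(-96, Add(-20, -11)), 45193), Pow(Add(Rational(6275, 10157), 3918), -1)) = Mul(Add(Mul(-96, -31), 45193), Pow(Rational(39801401, 10157), -1)) = Mul(Add(2976, 45193), Rational(10157, 39801401)) = Mul(48169, Rational(10157, 39801401)) = Rational(489252533, 39801401)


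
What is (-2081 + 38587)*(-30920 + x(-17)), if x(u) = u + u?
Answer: -1130006724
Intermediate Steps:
x(u) = 2*u
(-2081 + 38587)*(-30920 + x(-17)) = (-2081 + 38587)*(-30920 + 2*(-17)) = 36506*(-30920 - 34) = 36506*(-30954) = -1130006724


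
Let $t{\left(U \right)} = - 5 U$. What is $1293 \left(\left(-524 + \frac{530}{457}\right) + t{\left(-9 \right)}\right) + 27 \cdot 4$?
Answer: $- \frac{282306933}{457} \approx -6.1774 \cdot 10^{5}$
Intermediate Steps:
$1293 \left(\left(-524 + \frac{530}{457}\right) + t{\left(-9 \right)}\right) + 27 \cdot 4 = 1293 \left(\left(-524 + \frac{530}{457}\right) - -45\right) + 27 \cdot 4 = 1293 \left(\left(-524 + 530 \cdot \frac{1}{457}\right) + 45\right) + 108 = 1293 \left(\left(-524 + \frac{530}{457}\right) + 45\right) + 108 = 1293 \left(- \frac{238938}{457} + 45\right) + 108 = 1293 \left(- \frac{218373}{457}\right) + 108 = - \frac{282356289}{457} + 108 = - \frac{282306933}{457}$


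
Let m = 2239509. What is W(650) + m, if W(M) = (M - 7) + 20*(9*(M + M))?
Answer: 2474152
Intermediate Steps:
W(M) = -7 + 361*M (W(M) = (-7 + M) + 20*(9*(2*M)) = (-7 + M) + 20*(18*M) = (-7 + M) + 360*M = -7 + 361*M)
W(650) + m = (-7 + 361*650) + 2239509 = (-7 + 234650) + 2239509 = 234643 + 2239509 = 2474152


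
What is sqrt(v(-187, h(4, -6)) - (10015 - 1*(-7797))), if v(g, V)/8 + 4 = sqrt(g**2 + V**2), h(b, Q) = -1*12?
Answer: 2*sqrt(-4461 + 2*sqrt(35113)) ≈ 127.85*I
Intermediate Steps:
h(b, Q) = -12
v(g, V) = -32 + 8*sqrt(V**2 + g**2) (v(g, V) = -32 + 8*sqrt(g**2 + V**2) = -32 + 8*sqrt(V**2 + g**2))
sqrt(v(-187, h(4, -6)) - (10015 - 1*(-7797))) = sqrt((-32 + 8*sqrt((-12)**2 + (-187)**2)) - (10015 - 1*(-7797))) = sqrt((-32 + 8*sqrt(144 + 34969)) - (10015 + 7797)) = sqrt((-32 + 8*sqrt(35113)) - 1*17812) = sqrt((-32 + 8*sqrt(35113)) - 17812) = sqrt(-17844 + 8*sqrt(35113))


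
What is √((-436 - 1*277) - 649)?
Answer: I*√1362 ≈ 36.905*I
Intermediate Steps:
√((-436 - 1*277) - 649) = √((-436 - 277) - 649) = √(-713 - 649) = √(-1362) = I*√1362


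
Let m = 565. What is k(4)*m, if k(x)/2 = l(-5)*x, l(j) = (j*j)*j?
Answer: -565000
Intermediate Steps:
l(j) = j³ (l(j) = j²*j = j³)
k(x) = -250*x (k(x) = 2*((-5)³*x) = 2*(-125*x) = -250*x)
k(4)*m = -250*4*565 = -1000*565 = -565000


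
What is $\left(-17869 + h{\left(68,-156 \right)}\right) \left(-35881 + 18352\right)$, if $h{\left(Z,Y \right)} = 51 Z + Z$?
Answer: $251243157$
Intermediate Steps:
$h{\left(Z,Y \right)} = 52 Z$
$\left(-17869 + h{\left(68,-156 \right)}\right) \left(-35881 + 18352\right) = \left(-17869 + 52 \cdot 68\right) \left(-35881 + 18352\right) = \left(-17869 + 3536\right) \left(-17529\right) = \left(-14333\right) \left(-17529\right) = 251243157$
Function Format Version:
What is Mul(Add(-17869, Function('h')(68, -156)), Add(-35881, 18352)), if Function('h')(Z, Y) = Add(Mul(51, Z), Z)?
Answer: 251243157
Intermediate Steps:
Function('h')(Z, Y) = Mul(52, Z)
Mul(Add(-17869, Function('h')(68, -156)), Add(-35881, 18352)) = Mul(Add(-17869, Mul(52, 68)), Add(-35881, 18352)) = Mul(Add(-17869, 3536), -17529) = Mul(-14333, -17529) = 251243157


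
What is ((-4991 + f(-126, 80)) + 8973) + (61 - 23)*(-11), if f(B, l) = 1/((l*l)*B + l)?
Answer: 2873724479/806320 ≈ 3564.0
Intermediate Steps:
f(B, l) = 1/(l + B*l**2) (f(B, l) = 1/(l**2*B + l) = 1/(B*l**2 + l) = 1/(l + B*l**2))
((-4991 + f(-126, 80)) + 8973) + (61 - 23)*(-11) = ((-4991 + 1/(80*(1 - 126*80))) + 8973) + (61 - 23)*(-11) = ((-4991 + 1/(80*(1 - 10080))) + 8973) + 38*(-11) = ((-4991 + (1/80)/(-10079)) + 8973) - 418 = ((-4991 + (1/80)*(-1/10079)) + 8973) - 418 = ((-4991 - 1/806320) + 8973) - 418 = (-4024343121/806320 + 8973) - 418 = 3210766239/806320 - 418 = 2873724479/806320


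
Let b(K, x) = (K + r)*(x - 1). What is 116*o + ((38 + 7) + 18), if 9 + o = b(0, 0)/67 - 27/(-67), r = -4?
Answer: -62131/67 ≈ -927.33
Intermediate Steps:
b(K, x) = (-1 + x)*(-4 + K) (b(K, x) = (K - 4)*(x - 1) = (-4 + K)*(-1 + x) = (-1 + x)*(-4 + K))
o = -572/67 (o = -9 + ((4 - 1*0 - 4*0 + 0*0)/67 - 27/(-67)) = -9 + ((4 + 0 + 0 + 0)*(1/67) - 27*(-1/67)) = -9 + (4*(1/67) + 27/67) = -9 + (4/67 + 27/67) = -9 + 31/67 = -572/67 ≈ -8.5373)
116*o + ((38 + 7) + 18) = 116*(-572/67) + ((38 + 7) + 18) = -66352/67 + (45 + 18) = -66352/67 + 63 = -62131/67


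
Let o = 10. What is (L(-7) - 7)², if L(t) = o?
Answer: 9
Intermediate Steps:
L(t) = 10
(L(-7) - 7)² = (10 - 7)² = 3² = 9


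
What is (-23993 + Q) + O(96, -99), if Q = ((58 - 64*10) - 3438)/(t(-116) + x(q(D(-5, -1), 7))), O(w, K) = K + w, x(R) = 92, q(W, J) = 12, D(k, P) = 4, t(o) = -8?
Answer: -168307/7 ≈ -24044.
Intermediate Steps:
Q = -335/7 (Q = ((58 - 64*10) - 3438)/(-8 + 92) = ((58 - 640) - 3438)/84 = (-582 - 3438)*(1/84) = -4020*1/84 = -335/7 ≈ -47.857)
(-23993 + Q) + O(96, -99) = (-23993 - 335/7) + (-99 + 96) = -168286/7 - 3 = -168307/7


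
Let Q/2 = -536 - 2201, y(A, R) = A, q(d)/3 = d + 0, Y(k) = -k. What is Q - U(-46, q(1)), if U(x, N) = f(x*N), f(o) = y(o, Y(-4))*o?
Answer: -24518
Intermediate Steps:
q(d) = 3*d (q(d) = 3*(d + 0) = 3*d)
f(o) = o² (f(o) = o*o = o²)
Q = -5474 (Q = 2*(-536 - 2201) = 2*(-2737) = -5474)
U(x, N) = N²*x² (U(x, N) = (x*N)² = (N*x)² = N²*x²)
Q - U(-46, q(1)) = -5474 - (3*1)²*(-46)² = -5474 - 3²*2116 = -5474 - 9*2116 = -5474 - 1*19044 = -5474 - 19044 = -24518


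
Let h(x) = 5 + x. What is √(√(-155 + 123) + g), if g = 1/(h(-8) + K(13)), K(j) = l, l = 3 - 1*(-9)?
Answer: √(1 + 36*I*√2)/3 ≈ 1.6984 + 1.6654*I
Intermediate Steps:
l = 12 (l = 3 + 9 = 12)
K(j) = 12
g = ⅑ (g = 1/((5 - 8) + 12) = 1/(-3 + 12) = 1/9 = ⅑ ≈ 0.11111)
√(√(-155 + 123) + g) = √(√(-155 + 123) + ⅑) = √(√(-32) + ⅑) = √(4*I*√2 + ⅑) = √(⅑ + 4*I*√2)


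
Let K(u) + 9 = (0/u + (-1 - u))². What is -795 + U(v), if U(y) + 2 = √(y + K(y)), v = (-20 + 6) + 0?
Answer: -797 + √146 ≈ -784.92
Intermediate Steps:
v = -14 (v = -14 + 0 = -14)
K(u) = -9 + (-1 - u)² (K(u) = -9 + (0/u + (-1 - u))² = -9 + (0 + (-1 - u))² = -9 + (-1 - u)²)
U(y) = -2 + √(-9 + y + (1 + y)²) (U(y) = -2 + √(y + (-9 + (1 + y)²)) = -2 + √(-9 + y + (1 + y)²))
-795 + U(v) = -795 + (-2 + √(-9 - 14 + (1 - 14)²)) = -795 + (-2 + √(-9 - 14 + (-13)²)) = -795 + (-2 + √(-9 - 14 + 169)) = -795 + (-2 + √146) = -797 + √146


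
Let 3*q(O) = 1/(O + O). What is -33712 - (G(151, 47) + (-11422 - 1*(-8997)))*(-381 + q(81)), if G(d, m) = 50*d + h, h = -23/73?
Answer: 34037281247/17739 ≈ 1.9188e+6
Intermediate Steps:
q(O) = 1/(6*O) (q(O) = 1/(3*(O + O)) = 1/(3*((2*O))) = (1/(2*O))/3 = 1/(6*O))
h = -23/73 (h = -23*1/73 = -23/73 ≈ -0.31507)
G(d, m) = -23/73 + 50*d (G(d, m) = 50*d - 23/73 = -23/73 + 50*d)
-33712 - (G(151, 47) + (-11422 - 1*(-8997)))*(-381 + q(81)) = -33712 - ((-23/73 + 50*151) + (-11422 - 1*(-8997)))*(-381 + (1/6)/81) = -33712 - ((-23/73 + 7550) + (-11422 + 8997))*(-381 + (1/6)*(1/81)) = -33712 - (551127/73 - 2425)*(-381 + 1/486) = -33712 - 374102*(-185165)/(73*486) = -33712 - 1*(-34635298415/17739) = -33712 + 34635298415/17739 = 34037281247/17739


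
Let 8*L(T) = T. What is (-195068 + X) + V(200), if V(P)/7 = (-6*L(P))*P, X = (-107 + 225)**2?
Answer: -391144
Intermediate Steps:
L(T) = T/8
X = 13924 (X = 118**2 = 13924)
V(P) = -21*P**2/4 (V(P) = 7*((-3*P/4)*P) = 7*(-3*P**2/4) = -21*P**2/4)
(-195068 + X) + V(200) = (-195068 + 13924) - 21/4*200**2 = -181144 - 21/4*40000 = -181144 - 210000 = -391144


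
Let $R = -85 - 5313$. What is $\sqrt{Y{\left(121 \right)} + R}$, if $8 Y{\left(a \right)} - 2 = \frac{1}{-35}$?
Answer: $\frac{i \sqrt{105795970}}{140} \approx 73.469 i$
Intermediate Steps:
$Y{\left(a \right)} = \frac{69}{280}$ ($Y{\left(a \right)} = \frac{1}{4} + \frac{1}{8 \left(-35\right)} = \frac{1}{4} + \frac{1}{8} \left(- \frac{1}{35}\right) = \frac{1}{4} - \frac{1}{280} = \frac{69}{280}$)
$R = -5398$ ($R = -85 - 5313 = -5398$)
$\sqrt{Y{\left(121 \right)} + R} = \sqrt{\frac{69}{280} - 5398} = \sqrt{- \frac{1511371}{280}} = \frac{i \sqrt{105795970}}{140}$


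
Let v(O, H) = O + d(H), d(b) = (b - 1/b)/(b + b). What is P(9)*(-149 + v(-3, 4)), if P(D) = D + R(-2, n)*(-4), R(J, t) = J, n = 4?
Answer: -82433/32 ≈ -2576.0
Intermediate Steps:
d(b) = (b - 1/b)/(2*b) (d(b) = (b - 1/b)/((2*b)) = (b - 1/b)*(1/(2*b)) = (b - 1/b)/(2*b))
v(O, H) = O + (-1 + H²)/(2*H²)
P(D) = 8 + D (P(D) = D - 2*(-4) = D + 8 = 8 + D)
P(9)*(-149 + v(-3, 4)) = (8 + 9)*(-149 + (½ - 3 - ½/4²)) = 17*(-149 + (½ - 3 - ½*1/16)) = 17*(-149 + (½ - 3 - 1/32)) = 17*(-149 - 81/32) = 17*(-4849/32) = -82433/32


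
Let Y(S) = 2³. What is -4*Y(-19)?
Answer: -32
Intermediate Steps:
Y(S) = 8
-4*Y(-19) = -4*8 = -32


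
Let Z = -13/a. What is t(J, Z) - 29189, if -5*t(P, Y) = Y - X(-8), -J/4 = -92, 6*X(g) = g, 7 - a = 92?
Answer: -37216354/1275 ≈ -29189.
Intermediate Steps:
a = -85 (a = 7 - 1*92 = 7 - 92 = -85)
X(g) = g/6
J = 368 (J = -4*(-92) = 368)
Z = 13/85 (Z = -13/(-85) = -13*(-1/85) = 13/85 ≈ 0.15294)
t(P, Y) = -4/15 - Y/5 (t(P, Y) = -(Y - (-8)/6)/5 = -(Y - 1*(-4/3))/5 = -(Y + 4/3)/5 = -(4/3 + Y)/5 = -4/15 - Y/5)
t(J, Z) - 29189 = (-4/15 - ⅕*13/85) - 29189 = (-4/15 - 13/425) - 29189 = -379/1275 - 29189 = -37216354/1275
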